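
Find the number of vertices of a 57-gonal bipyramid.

59

A bipyramid over an n-gon has 2n triangular faces and n + 2 vertices: V = 57 + 2 = 59, E = 3·57 = 171, F = 2·57 = 114.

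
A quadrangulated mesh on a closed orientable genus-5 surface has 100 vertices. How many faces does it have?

108

χ = 2 − 2·5 = -8, and every face is a square so 4F = 2E.
V − E + F = -8 with E = 4F/2 gives 100 − (4/2 − 1)·F = -8, so F = 108 and E = 216.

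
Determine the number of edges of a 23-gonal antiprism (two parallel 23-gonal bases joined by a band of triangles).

92

An antiprism on an n-gon has two n-gon caps and 2n triangles: V = 2·23 = 46, E = 4·23 = 92, F = 2·23 + 2 = 48.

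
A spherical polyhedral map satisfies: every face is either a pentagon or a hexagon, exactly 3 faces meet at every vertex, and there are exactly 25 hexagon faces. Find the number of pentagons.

12

Let x be the number of pentagons; then F = 25 + x.
Edge–face incidences: 2E = 6·25 + 5·x = 150 + 5x.
Every vertex has degree 3, so 3V = 2E.
Euler: V − E + F = 2 ⇒ (2E)/3 − E + (25 + x) = 2.
Multiply by 6: 2·(2E) − 3·(2E) + 6·(25 + x) = 12, i.e. 150 + 6x − (150 + 5x) = 12.
Collecting terms: x = 12.
Then 2E = 150 + 5·12 = 210, so E = 105, V = 2E/3 = 70, F = 25 + 12 = 37.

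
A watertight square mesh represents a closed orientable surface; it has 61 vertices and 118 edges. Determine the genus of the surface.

0

Every face is a square and each edge borders two faces, so 4F = 2·118, giving F = 59.
χ = V − E + F = 61 − 118 + 59 = 2.
For a closed orientable surface χ = 2 − 2g, so g = (2 − (2))/2 = 0.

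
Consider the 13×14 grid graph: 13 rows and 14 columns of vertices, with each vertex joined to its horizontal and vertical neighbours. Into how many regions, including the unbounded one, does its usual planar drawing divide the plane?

157

The grid has V = 13·14 = 182 vertices and E = 13·13 + 14·12 = 337 edges.
F = 2 − V + E = 2 − 182 + 337 = 157.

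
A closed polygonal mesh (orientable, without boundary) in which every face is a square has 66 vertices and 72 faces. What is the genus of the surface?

Every face is a square, so 2E = 4·72 = 288, giving E = 144.
χ = V − E + F = 66 − 144 + 72 = -6.
For a closed orientable surface χ = 2 − 2g, so g = (2 − (-6))/2 = 4.

4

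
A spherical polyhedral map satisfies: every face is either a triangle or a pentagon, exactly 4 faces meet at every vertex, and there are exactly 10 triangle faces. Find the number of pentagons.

2

Let x be the number of pentagons; then F = 10 + x.
Edge–face incidences: 2E = 3·10 + 5·x = 30 + 5x.
Every vertex has degree 4, so 4V = 2E.
Euler: V − E + F = 2 ⇒ (2E)/4 − E + (10 + x) = 2.
Multiply by 8: 2·(2E) − 4·(2E) + 8·(10 + x) = 16, i.e. 80 + 8x − 2·(30 + 5x) = 16.
Collecting terms: −2x + 20 = 16, so −2x = −4, so x = 2.
Then 2E = 30 + 5·2 = 40, so E = 20, V = 2E/4 = 10, F = 10 + 2 = 12.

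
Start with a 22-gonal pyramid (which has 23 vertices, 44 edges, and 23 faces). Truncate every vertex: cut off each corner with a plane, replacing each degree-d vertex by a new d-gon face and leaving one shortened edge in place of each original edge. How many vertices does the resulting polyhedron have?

Truncation replaces each original edge-end by a new vertex, so V′ = 2E = 88.
Each original edge survives, and each old vertex of degree d contributes d new edges; summing degrees gives Σd = 2E, so E′ = E + 2E = 3E = 132.
Each original face survives and each original vertex becomes one new face: F′ = F + V = 46.

88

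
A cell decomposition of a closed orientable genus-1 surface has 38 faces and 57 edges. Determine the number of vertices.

19

For a closed orientable surface of genus 1, χ = 2 − 2·1 = 0.
V = 0 + E − F = 0 + 57 − 38 = 19.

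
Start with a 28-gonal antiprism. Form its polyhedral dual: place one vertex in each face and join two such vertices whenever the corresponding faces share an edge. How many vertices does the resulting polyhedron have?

58

The base solid has V = 56, E = 112, F = 58.
The dual swaps V and F and preserves E: V′ = F = 58, E′ = E = 112, F′ = V = 56.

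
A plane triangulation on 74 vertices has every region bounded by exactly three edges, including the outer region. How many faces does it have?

In a plane triangulation 3F = 2E and V − E + F = 2, so F = 2V − 4 = 2·74 − 4 = 144.

144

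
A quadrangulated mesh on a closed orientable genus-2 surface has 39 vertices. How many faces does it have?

χ = 2 − 2·2 = -2, and every face is a square so 4F = 2E.
V − E + F = -2 with E = 4F/2 gives 39 − (4/2 − 1)·F = -2, so F = 41 and E = 82.

41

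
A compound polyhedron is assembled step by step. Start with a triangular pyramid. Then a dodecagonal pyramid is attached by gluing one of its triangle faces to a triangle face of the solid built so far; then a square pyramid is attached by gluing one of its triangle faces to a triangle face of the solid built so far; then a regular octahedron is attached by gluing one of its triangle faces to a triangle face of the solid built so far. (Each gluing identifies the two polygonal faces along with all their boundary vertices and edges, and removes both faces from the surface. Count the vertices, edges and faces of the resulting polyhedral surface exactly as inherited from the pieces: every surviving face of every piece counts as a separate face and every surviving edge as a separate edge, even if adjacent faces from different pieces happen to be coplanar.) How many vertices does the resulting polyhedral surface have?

19

A triangular pyramid: V=4, E=6, F=4.
Attach a dodecagonal pyramid (V=13, E=24, F=13) along a 3-gon: merge 3 vertices and 3 edges, delete both glued faces → V=14, E=27, F=15.
Attach a square pyramid (V=5, E=8, F=5) along a 3-gon: merge 3 vertices and 3 edges, delete both glued faces → V=16, E=32, F=18.
Attach a regular octahedron (V=6, E=12, F=8) along a 3-gon: merge 3 vertices and 3 edges, delete both glued faces → V=19, E=41, F=24.
Check: V − E + F = 19 − 41 + 24 = 2.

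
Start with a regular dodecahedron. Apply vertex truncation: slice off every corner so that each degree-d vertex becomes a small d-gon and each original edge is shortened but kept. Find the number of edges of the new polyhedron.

The base solid has V = 20, E = 30, F = 12.
Truncation replaces each original edge-end by a new vertex, so V′ = 2E = 60.
Each original edge survives, and each old vertex of degree d contributes d new edges; summing degrees gives Σd = 2E, so E′ = E + 2E = 3E = 90.
Each original face survives and each original vertex becomes one new face: F′ = F + V = 32.

90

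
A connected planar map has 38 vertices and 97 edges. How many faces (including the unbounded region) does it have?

Euler's formula for a connected plane graph: V − E + F = 2, so F = 2 − 38 + 97 = 61.

61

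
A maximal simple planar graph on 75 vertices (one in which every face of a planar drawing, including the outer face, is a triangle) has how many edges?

219

In a plane triangulation 3F = 2E and V − E + F = 2, so E = 3V − 6 = 3·75 − 6 = 219.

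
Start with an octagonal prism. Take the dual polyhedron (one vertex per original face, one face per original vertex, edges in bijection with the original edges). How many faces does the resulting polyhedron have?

16

The base solid has V = 16, E = 24, F = 10.
The dual swaps V and F and preserves E: V′ = F = 10, E′ = E = 24, F′ = V = 16.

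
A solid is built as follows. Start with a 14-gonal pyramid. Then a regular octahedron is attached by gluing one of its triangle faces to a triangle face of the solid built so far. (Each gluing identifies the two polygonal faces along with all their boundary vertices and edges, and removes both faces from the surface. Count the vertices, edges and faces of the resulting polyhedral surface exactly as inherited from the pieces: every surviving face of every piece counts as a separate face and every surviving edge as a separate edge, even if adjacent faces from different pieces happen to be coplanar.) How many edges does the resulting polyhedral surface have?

A 14-gonal pyramid: V=15, E=28, F=15.
Attach a regular octahedron (V=6, E=12, F=8) along a 3-gon: merge 3 vertices and 3 edges, delete both glued faces → V=18, E=37, F=21.
Check: V − E + F = 18 − 37 + 21 = 2.

37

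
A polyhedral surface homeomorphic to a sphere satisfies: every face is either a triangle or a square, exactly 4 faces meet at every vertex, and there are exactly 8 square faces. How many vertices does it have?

14

Let x be the number of triangles; then F = 8 + x.
Edge–face incidences: 2E = 4·8 + 3·x = 32 + 3x.
Every vertex has degree 4, so 4V = 2E.
Euler: V − E + F = 2 ⇒ (2E)/4 − E + (8 + x) = 2.
Multiply by 8: 2·(2E) − 4·(2E) + 8·(8 + x) = 16, i.e. 64 + 8x − 2·(32 + 3x) = 16.
Collecting terms: 2x = 16, so x = 8.
Then 2E = 32 + 3·8 = 56, so E = 28, V = 2E/4 = 14, F = 8 + 8 = 16.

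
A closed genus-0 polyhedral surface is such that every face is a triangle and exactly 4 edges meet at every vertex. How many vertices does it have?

6

Each face has 3 edges and each edge borders two faces, so 2E = 3F.
Each vertex has degree 4, so 4V = 2E and hence V = 3F/4.
Euler: V − E + F = 2 ⇒ (3F/4) − (3F/2) + F = 2.
Multiply by 8: (6 − 12 + 8)F = 16, i.e. 2F = 16.
So F = 8, E = 3·8/2 = 12, V = 3·8/4 = 6.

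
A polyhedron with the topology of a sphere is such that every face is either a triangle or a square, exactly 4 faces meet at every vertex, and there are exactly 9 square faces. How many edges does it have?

30

Let x be the number of triangles; then F = 9 + x.
Edge–face incidences: 2E = 4·9 + 3·x = 36 + 3x.
Every vertex has degree 4, so 4V = 2E.
Euler: V − E + F = 2 ⇒ (2E)/4 − E + (9 + x) = 2.
Multiply by 8: 2·(2E) − 4·(2E) + 8·(9 + x) = 16, i.e. 72 + 8x − 2·(36 + 3x) = 16.
Collecting terms: 2x = 16, so x = 8.
Then 2E = 36 + 3·8 = 60, so E = 30, V = 2E/4 = 15, F = 9 + 8 = 17.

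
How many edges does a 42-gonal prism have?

A prism on an n-gon has two n-gon bases and n rectangular sides: V = 2·42 = 84, E = 3·42 = 126, F = 42 + 2 = 44.
Check: V − E + F = 84 − 126 + 44 = 2.

126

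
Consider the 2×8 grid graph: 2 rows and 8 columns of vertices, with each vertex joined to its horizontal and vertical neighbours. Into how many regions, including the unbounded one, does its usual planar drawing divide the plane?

The grid has V = 2·8 = 16 vertices and E = 2·7 + 8·1 = 22 edges.
F = 2 − V + E = 2 − 16 + 22 = 8.

8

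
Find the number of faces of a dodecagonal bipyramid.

24

A bipyramid over an n-gon has 2n triangular faces and n + 2 vertices: V = 12 + 2 = 14, E = 3·12 = 36, F = 2·12 = 24.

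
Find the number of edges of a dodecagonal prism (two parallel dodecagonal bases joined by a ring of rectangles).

36

A prism on an n-gon has two n-gon bases and n rectangular sides: V = 2·12 = 24, E = 3·12 = 36, F = 12 + 2 = 14.
Check: V − E + F = 24 − 36 + 14 = 2.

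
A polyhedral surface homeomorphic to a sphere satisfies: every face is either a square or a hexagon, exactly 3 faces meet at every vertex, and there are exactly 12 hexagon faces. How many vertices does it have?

Let x be the number of squares; then F = 12 + x.
Edge–face incidences: 2E = 6·12 + 4·x = 72 + 4x.
Every vertex has degree 3, so 3V = 2E.
Euler: V − E + F = 2 ⇒ (2E)/3 − E + (12 + x) = 2.
Multiply by 6: 2·(2E) − 3·(2E) + 6·(12 + x) = 12, i.e. 72 + 6x − (72 + 4x) = 12.
Collecting terms: 2x = 12, so x = 6.
Then 2E = 72 + 4·6 = 96, so E = 48, V = 2E/3 = 32, F = 12 + 6 = 18.

32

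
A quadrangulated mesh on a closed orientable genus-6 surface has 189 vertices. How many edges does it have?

χ = 2 − 2·6 = -10, and every face is a square so 4F = 2E.
V − E + F = -10 with E = 4F/2 gives 189 − (4/2 − 1)·F = -10, so F = 199 and E = 398.

398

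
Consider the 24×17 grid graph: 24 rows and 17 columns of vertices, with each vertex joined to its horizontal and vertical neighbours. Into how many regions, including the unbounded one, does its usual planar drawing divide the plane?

The grid has V = 24·17 = 408 vertices and E = 24·16 + 17·23 = 775 edges.
F = 2 − V + E = 2 − 408 + 775 = 369.

369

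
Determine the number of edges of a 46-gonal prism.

138

A prism on an n-gon has two n-gon bases and n rectangular sides: V = 2·46 = 92, E = 3·46 = 138, F = 46 + 2 = 48.
Check: V − E + F = 92 − 138 + 48 = 2.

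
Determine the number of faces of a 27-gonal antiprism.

56

An antiprism on an n-gon has two n-gon caps and 2n triangles: V = 2·27 = 54, E = 4·27 = 108, F = 2·27 + 2 = 56.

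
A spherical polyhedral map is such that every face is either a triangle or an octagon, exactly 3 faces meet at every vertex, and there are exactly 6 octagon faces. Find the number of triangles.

8

Let x be the number of triangles; then F = 6 + x.
Edge–face incidences: 2E = 8·6 + 3·x = 48 + 3x.
Every vertex has degree 3, so 3V = 2E.
Euler: V − E + F = 2 ⇒ (2E)/3 − E + (6 + x) = 2.
Multiply by 6: 2·(2E) − 3·(2E) + 6·(6 + x) = 12, i.e. 36 + 6x − (48 + 3x) = 12.
Collecting terms: 3x − 12 = 12, so 3x = 24, so x = 8.
Then 2E = 48 + 3·8 = 72, so E = 36, V = 2E/3 = 24, F = 6 + 8 = 14.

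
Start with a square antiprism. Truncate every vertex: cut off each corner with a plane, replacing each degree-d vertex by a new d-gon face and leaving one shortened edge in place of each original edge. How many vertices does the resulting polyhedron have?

The base solid has V = 8, E = 16, F = 10.
Truncation replaces each original edge-end by a new vertex, so V′ = 2E = 32.
Each original edge survives, and each old vertex of degree d contributes d new edges; summing degrees gives Σd = 2E, so E′ = E + 2E = 3E = 48.
Each original face survives and each original vertex becomes one new face: F′ = F + V = 18.

32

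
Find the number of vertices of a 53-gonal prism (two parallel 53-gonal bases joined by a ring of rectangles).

A prism on an n-gon has two n-gon bases and n rectangular sides: V = 2·53 = 106, E = 3·53 = 159, F = 53 + 2 = 55.

106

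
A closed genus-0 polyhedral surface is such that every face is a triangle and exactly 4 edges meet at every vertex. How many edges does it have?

Each face has 3 edges and each edge borders two faces, so 2E = 3F.
Each vertex has degree 4, so 4V = 2E and hence V = 3F/4.
Euler: V − E + F = 2 ⇒ (3F/4) − (3F/2) + F = 2.
Multiply by 8: (6 − 12 + 8)F = 16, i.e. 2F = 16.
So F = 8, E = 3·8/2 = 12, V = 3·8/4 = 6.

12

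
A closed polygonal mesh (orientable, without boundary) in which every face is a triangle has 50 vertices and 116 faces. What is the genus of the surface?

5

Every face is a triangle, so 2E = 3·116 = 348, giving E = 174.
χ = V − E + F = 50 − 174 + 116 = -8.
For a closed orientable surface χ = 2 − 2g, so g = (2 − (-8))/2 = 5.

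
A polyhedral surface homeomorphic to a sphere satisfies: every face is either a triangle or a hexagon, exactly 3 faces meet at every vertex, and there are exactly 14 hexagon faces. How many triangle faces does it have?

4

Let x be the number of triangles; then F = 14 + x.
Edge–face incidences: 2E = 6·14 + 3·x = 84 + 3x.
Every vertex has degree 3, so 3V = 2E.
Euler: V − E + F = 2 ⇒ (2E)/3 − E + (14 + x) = 2.
Multiply by 6: 2·(2E) − 3·(2E) + 6·(14 + x) = 12, i.e. 84 + 6x − (84 + 3x) = 12.
Collecting terms: 3x = 12, so x = 4.
Then 2E = 84 + 3·4 = 96, so E = 48, V = 2E/3 = 32, F = 14 + 4 = 18.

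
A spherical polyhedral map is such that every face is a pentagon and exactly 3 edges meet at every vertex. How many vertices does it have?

Each face has 5 edges and each edge borders two faces, so 2E = 5F.
Each vertex has degree 3, so 3V = 2E and hence V = 5F/3.
Euler: V − E + F = 2 ⇒ (5F/3) − (5F/2) + F = 2.
Multiply by 6: (10 − 15 + 6)F = 12, i.e. 1F = 12.
So F = 12, E = 5·12/2 = 30, V = 5·12/3 = 20.

20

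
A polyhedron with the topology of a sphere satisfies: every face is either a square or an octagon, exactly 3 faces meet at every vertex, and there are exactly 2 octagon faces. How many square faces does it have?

Let x be the number of squares; then F = 2 + x.
Edge–face incidences: 2E = 8·2 + 4·x = 16 + 4x.
Every vertex has degree 3, so 3V = 2E.
Euler: V − E + F = 2 ⇒ (2E)/3 − E + (2 + x) = 2.
Multiply by 6: 2·(2E) − 3·(2E) + 6·(2 + x) = 12, i.e. 12 + 6x − (16 + 4x) = 12.
Collecting terms: 2x − 4 = 12, so 2x = 16, so x = 8.
Then 2E = 16 + 4·8 = 48, so E = 24, V = 2E/3 = 16, F = 2 + 8 = 10.

8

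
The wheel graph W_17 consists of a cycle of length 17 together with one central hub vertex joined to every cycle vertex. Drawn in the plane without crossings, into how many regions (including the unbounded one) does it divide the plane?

18

W_17 has V = 17 + 1 = 18 vertices and E = 2·17 = 34 edges.
By Euler's formula F = 2 − V + E = 2 − 18 + 34 = 18.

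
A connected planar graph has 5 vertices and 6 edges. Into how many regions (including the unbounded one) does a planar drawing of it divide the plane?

3

Euler's formula for a connected plane graph: V − E + F = 2, so F = 2 − 5 + 6 = 3.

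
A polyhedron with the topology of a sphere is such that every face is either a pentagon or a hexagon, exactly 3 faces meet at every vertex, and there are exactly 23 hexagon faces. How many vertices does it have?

Let x be the number of pentagons; then F = 23 + x.
Edge–face incidences: 2E = 6·23 + 5·x = 138 + 5x.
Every vertex has degree 3, so 3V = 2E.
Euler: V − E + F = 2 ⇒ (2E)/3 − E + (23 + x) = 2.
Multiply by 6: 2·(2E) − 3·(2E) + 6·(23 + x) = 12, i.e. 138 + 6x − (138 + 5x) = 12.
Collecting terms: x = 12.
Then 2E = 138 + 5·12 = 198, so E = 99, V = 2E/3 = 66, F = 23 + 12 = 35.

66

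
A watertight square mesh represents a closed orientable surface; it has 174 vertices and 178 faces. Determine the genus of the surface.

3

Every face is a square, so 2E = 4·178 = 712, giving E = 356.
χ = V − E + F = 174 − 356 + 178 = -4.
For a closed orientable surface χ = 2 − 2g, so g = (2 − (-4))/2 = 3.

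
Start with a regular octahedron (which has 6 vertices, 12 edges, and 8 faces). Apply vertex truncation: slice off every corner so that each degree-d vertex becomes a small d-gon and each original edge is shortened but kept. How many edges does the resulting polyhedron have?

Truncation replaces each original edge-end by a new vertex, so V′ = 2E = 24.
Each original edge survives, and each old vertex of degree d contributes d new edges; summing degrees gives Σd = 2E, so E′ = E + 2E = 3E = 36.
Each original face survives and each original vertex becomes one new face: F′ = F + V = 14.

36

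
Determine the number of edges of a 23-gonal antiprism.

92

An antiprism on an n-gon has two n-gon caps and 2n triangles: V = 2·23 = 46, E = 4·23 = 92, F = 2·23 + 2 = 48.
Check: V − E + F = 46 − 92 + 48 = 2.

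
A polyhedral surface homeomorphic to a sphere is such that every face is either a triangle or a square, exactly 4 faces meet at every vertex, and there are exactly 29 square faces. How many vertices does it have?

Let x be the number of triangles; then F = 29 + x.
Edge–face incidences: 2E = 4·29 + 3·x = 116 + 3x.
Every vertex has degree 4, so 4V = 2E.
Euler: V − E + F = 2 ⇒ (2E)/4 − E + (29 + x) = 2.
Multiply by 8: 2·(2E) − 4·(2E) + 8·(29 + x) = 16, i.e. 232 + 8x − 2·(116 + 3x) = 16.
Collecting terms: 2x = 16, so x = 8.
Then 2E = 116 + 3·8 = 140, so E = 70, V = 2E/4 = 35, F = 29 + 8 = 37.

35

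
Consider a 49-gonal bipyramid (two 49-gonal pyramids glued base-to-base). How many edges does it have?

A bipyramid over an n-gon has 2n triangular faces and n + 2 vertices: V = 49 + 2 = 51, E = 3·49 = 147, F = 2·49 = 98.

147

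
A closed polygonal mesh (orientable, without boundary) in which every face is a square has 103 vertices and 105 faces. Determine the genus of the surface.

2

Every face is a square, so 2E = 4·105 = 420, giving E = 210.
χ = V − E + F = 103 − 210 + 105 = -2.
For a closed orientable surface χ = 2 − 2g, so g = (2 − (-2))/2 = 2.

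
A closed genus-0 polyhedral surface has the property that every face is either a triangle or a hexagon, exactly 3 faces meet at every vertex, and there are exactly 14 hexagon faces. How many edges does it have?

48

Let x be the number of triangles; then F = 14 + x.
Edge–face incidences: 2E = 6·14 + 3·x = 84 + 3x.
Every vertex has degree 3, so 3V = 2E.
Euler: V − E + F = 2 ⇒ (2E)/3 − E + (14 + x) = 2.
Multiply by 6: 2·(2E) − 3·(2E) + 6·(14 + x) = 12, i.e. 84 + 6x − (84 + 3x) = 12.
Collecting terms: 3x = 12, so x = 4.
Then 2E = 84 + 3·4 = 96, so E = 48, V = 2E/3 = 32, F = 14 + 4 = 18.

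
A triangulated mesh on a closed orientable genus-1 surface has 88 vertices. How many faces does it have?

χ = 2 − 2·1 = 0, and every face is a triangle so 3F = 2E.
V − E + F = 0 with E = 3F/2 gives 88 − (3/2 − 1)·F = 0, so F = 176 and E = 264.

176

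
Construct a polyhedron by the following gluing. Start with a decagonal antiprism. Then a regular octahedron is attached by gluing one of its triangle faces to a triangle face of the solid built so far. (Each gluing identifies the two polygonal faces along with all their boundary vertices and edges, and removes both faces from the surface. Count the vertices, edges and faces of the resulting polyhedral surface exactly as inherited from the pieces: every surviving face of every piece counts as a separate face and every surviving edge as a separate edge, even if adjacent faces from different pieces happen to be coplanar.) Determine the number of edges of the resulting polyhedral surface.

A decagonal antiprism: V=20, E=40, F=22.
Attach a regular octahedron (V=6, E=12, F=8) along a 3-gon: merge 3 vertices and 3 edges, delete both glued faces → V=23, E=49, F=28.
Check: V − E + F = 23 − 49 + 28 = 2.

49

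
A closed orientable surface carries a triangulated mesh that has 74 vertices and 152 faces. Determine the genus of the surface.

2

Every face is a triangle, so 2E = 3·152 = 456, giving E = 228.
χ = V − E + F = 74 − 228 + 152 = -2.
For a closed orientable surface χ = 2 − 2g, so g = (2 − (-2))/2 = 2.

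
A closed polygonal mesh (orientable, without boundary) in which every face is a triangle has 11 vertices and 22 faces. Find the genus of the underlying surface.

1

Every face is a triangle, so 2E = 3·22 = 66, giving E = 33.
χ = V − E + F = 11 − 33 + 22 = 0.
For a closed orientable surface χ = 2 − 2g, so g = (2 − (0))/2 = 1.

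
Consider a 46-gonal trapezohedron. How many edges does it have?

184

The n-trapezohedron (dual of the n-antiprism) has V = 2·46 + 2 = 94, E = 4·46 = 184, F = 2·46 = 92.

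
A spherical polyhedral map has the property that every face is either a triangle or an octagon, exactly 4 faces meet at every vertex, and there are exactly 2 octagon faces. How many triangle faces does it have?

16

Let x be the number of triangles; then F = 2 + x.
Edge–face incidences: 2E = 8·2 + 3·x = 16 + 3x.
Every vertex has degree 4, so 4V = 2E.
Euler: V − E + F = 2 ⇒ (2E)/4 − E + (2 + x) = 2.
Multiply by 8: 2·(2E) − 4·(2E) + 8·(2 + x) = 16, i.e. 16 + 8x − 2·(16 + 3x) = 16.
Collecting terms: 2x − 16 = 16, so 2x = 32, so x = 16.
Then 2E = 16 + 3·16 = 64, so E = 32, V = 2E/4 = 16, F = 2 + 16 = 18.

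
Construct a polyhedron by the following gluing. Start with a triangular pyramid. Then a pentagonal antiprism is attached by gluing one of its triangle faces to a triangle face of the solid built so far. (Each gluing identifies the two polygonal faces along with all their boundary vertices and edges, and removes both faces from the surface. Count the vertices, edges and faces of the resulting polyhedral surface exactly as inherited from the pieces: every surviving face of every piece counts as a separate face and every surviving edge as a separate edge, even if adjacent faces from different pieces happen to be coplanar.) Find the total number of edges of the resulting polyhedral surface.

A triangular pyramid: V=4, E=6, F=4.
Attach a pentagonal antiprism (V=10, E=20, F=12) along a 3-gon: merge 3 vertices and 3 edges, delete both glued faces → V=11, E=23, F=14.
Check: V − E + F = 11 − 23 + 14 = 2.

23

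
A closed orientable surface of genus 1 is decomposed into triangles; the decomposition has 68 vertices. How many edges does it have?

204

χ = 2 − 2·1 = 0, and every face is a triangle so 3F = 2E.
V − E + F = 0 with E = 3F/2 gives 68 − (3/2 − 1)·F = 0, so F = 136 and E = 204.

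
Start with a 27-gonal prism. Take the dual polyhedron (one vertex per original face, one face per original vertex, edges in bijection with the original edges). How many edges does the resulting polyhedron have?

The base solid has V = 54, E = 81, F = 29.
The dual swaps V and F and preserves E: V′ = F = 29, E′ = E = 81, F′ = V = 54.

81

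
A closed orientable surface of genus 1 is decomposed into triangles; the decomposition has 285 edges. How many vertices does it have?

95

χ = 2 − 2·1 = 0, and every face is a triangle so 3F = 2E.
F = 2E/3 = 190. Then V = 0 + E − F = 0 + 285 − 190 = 95.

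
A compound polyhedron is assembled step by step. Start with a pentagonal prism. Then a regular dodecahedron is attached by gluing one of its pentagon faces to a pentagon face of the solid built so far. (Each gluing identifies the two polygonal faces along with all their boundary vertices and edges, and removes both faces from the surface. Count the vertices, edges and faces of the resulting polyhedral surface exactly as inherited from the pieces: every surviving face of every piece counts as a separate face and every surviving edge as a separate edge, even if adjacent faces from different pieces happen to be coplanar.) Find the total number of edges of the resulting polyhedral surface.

40

A pentagonal prism: V=10, E=15, F=7.
Attach a regular dodecahedron (V=20, E=30, F=12) along a 5-gon: merge 5 vertices and 5 edges, delete both glued faces → V=25, E=40, F=17.
Check: V − E + F = 25 − 40 + 17 = 2.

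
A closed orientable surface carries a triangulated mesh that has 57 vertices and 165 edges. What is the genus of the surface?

Every face is a triangle and each edge borders two faces, so 3F = 2·165, giving F = 110.
χ = V − E + F = 57 − 165 + 110 = 2.
For a closed orientable surface χ = 2 − 2g, so g = (2 − (2))/2 = 0.

0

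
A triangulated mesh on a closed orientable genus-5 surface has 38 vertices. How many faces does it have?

χ = 2 − 2·5 = -8, and every face is a triangle so 3F = 2E.
V − E + F = -8 with E = 3F/2 gives 38 − (3/2 − 1)·F = -8, so F = 92 and E = 138.

92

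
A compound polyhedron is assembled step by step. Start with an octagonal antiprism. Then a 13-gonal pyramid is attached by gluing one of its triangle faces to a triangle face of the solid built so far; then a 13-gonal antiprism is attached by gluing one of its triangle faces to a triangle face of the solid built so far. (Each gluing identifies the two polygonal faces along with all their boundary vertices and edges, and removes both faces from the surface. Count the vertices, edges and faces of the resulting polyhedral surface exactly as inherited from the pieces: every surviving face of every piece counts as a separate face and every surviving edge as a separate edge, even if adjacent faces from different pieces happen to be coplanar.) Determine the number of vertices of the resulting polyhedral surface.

50

An octagonal antiprism: V=16, E=32, F=18.
Attach a 13-gonal pyramid (V=14, E=26, F=14) along a 3-gon: merge 3 vertices and 3 edges, delete both glued faces → V=27, E=55, F=30.
Attach a 13-gonal antiprism (V=26, E=52, F=28) along a 3-gon: merge 3 vertices and 3 edges, delete both glued faces → V=50, E=104, F=56.
Check: V − E + F = 50 − 104 + 56 = 2.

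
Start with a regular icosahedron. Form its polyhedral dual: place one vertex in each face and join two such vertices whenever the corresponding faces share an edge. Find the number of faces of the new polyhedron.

12

The base solid has V = 12, E = 30, F = 20.
The dual swaps V and F and preserves E: V′ = F = 20, E′ = E = 30, F′ = V = 12.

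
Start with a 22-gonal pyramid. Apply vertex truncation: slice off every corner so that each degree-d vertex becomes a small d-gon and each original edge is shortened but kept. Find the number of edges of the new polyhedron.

132

The base solid has V = 23, E = 44, F = 23.
Truncation replaces each original edge-end by a new vertex, so V′ = 2E = 88.
Each original edge survives, and each old vertex of degree d contributes d new edges; summing degrees gives Σd = 2E, so E′ = E + 2E = 3E = 132.
Each original face survives and each original vertex becomes one new face: F′ = F + V = 46.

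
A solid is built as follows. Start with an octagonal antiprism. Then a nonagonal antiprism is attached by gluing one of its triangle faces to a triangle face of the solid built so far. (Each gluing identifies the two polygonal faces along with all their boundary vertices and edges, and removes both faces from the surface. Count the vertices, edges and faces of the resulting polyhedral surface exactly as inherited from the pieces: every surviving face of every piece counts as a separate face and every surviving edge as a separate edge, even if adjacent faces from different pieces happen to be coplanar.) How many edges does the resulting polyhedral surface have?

An octagonal antiprism: V=16, E=32, F=18.
Attach a nonagonal antiprism (V=18, E=36, F=20) along a 3-gon: merge 3 vertices and 3 edges, delete both glued faces → V=31, E=65, F=36.
Check: V − E + F = 31 − 65 + 36 = 2.

65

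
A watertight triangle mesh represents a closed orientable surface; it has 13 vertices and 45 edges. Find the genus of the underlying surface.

2

Every face is a triangle and each edge borders two faces, so 3F = 2·45, giving F = 30.
χ = V − E + F = 13 − 45 + 30 = -2.
For a closed orientable surface χ = 2 − 2g, so g = (2 − (-2))/2 = 2.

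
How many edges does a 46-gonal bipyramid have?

A bipyramid over an n-gon has 2n triangular faces and n + 2 vertices: V = 46 + 2 = 48, E = 3·46 = 138, F = 2·46 = 92.
Check: V − E + F = 48 − 138 + 92 = 2.

138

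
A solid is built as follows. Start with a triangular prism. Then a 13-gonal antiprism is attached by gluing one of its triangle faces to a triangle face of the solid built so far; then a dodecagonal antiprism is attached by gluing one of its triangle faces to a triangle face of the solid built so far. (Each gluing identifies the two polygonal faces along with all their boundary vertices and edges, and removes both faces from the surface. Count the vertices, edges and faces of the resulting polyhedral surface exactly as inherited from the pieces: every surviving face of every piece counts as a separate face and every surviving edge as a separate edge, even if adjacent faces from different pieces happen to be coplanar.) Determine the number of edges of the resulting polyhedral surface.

103

A triangular prism: V=6, E=9, F=5.
Attach a 13-gonal antiprism (V=26, E=52, F=28) along a 3-gon: merge 3 vertices and 3 edges, delete both glued faces → V=29, E=58, F=31.
Attach a dodecagonal antiprism (V=24, E=48, F=26) along a 3-gon: merge 3 vertices and 3 edges, delete both glued faces → V=50, E=103, F=55.
Check: V − E + F = 50 − 103 + 55 = 2.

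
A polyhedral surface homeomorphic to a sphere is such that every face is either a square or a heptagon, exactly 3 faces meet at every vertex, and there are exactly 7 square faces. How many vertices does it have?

Let x be the number of heptagons; then F = 7 + x.
Edge–face incidences: 2E = 4·7 + 7·x = 28 + 7x.
Every vertex has degree 3, so 3V = 2E.
Euler: V − E + F = 2 ⇒ (2E)/3 − E + (7 + x) = 2.
Multiply by 6: 2·(2E) − 3·(2E) + 6·(7 + x) = 12, i.e. 42 + 6x − (28 + 7x) = 12.
Collecting terms: −x + 14 = 12, so −x = −2, so x = 2.
Then 2E = 28 + 7·2 = 42, so E = 21, V = 2E/3 = 14, F = 7 + 2 = 9.

14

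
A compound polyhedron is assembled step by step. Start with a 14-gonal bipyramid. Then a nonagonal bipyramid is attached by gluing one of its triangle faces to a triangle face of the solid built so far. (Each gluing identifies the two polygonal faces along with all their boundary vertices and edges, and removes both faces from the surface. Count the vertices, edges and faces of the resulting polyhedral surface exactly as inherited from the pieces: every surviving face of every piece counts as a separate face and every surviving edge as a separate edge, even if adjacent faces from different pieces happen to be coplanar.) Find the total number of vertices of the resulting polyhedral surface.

A 14-gonal bipyramid: V=16, E=42, F=28.
Attach a nonagonal bipyramid (V=11, E=27, F=18) along a 3-gon: merge 3 vertices and 3 edges, delete both glued faces → V=24, E=66, F=44.
Check: V − E + F = 24 − 66 + 44 = 2.

24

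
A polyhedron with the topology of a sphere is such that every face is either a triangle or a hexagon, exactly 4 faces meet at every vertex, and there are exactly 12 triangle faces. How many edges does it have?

24

Let x be the number of hexagons; then F = 12 + x.
Edge–face incidences: 2E = 3·12 + 6·x = 36 + 6x.
Every vertex has degree 4, so 4V = 2E.
Euler: V − E + F = 2 ⇒ (2E)/4 − E + (12 + x) = 2.
Multiply by 8: 2·(2E) − 4·(2E) + 8·(12 + x) = 16, i.e. 96 + 8x − 2·(36 + 6x) = 16.
Collecting terms: −4x + 24 = 16, so −4x = −8, so x = 2.
Then 2E = 36 + 6·2 = 48, so E = 24, V = 2E/4 = 12, F = 12 + 2 = 14.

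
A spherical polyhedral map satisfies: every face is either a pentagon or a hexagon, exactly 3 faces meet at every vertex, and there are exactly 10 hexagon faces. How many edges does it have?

60

Let x be the number of pentagons; then F = 10 + x.
Edge–face incidences: 2E = 6·10 + 5·x = 60 + 5x.
Every vertex has degree 3, so 3V = 2E.
Euler: V − E + F = 2 ⇒ (2E)/3 − E + (10 + x) = 2.
Multiply by 6: 2·(2E) − 3·(2E) + 6·(10 + x) = 12, i.e. 60 + 6x − (60 + 5x) = 12.
Collecting terms: x = 12.
Then 2E = 60 + 5·12 = 120, so E = 60, V = 2E/3 = 40, F = 10 + 12 = 22.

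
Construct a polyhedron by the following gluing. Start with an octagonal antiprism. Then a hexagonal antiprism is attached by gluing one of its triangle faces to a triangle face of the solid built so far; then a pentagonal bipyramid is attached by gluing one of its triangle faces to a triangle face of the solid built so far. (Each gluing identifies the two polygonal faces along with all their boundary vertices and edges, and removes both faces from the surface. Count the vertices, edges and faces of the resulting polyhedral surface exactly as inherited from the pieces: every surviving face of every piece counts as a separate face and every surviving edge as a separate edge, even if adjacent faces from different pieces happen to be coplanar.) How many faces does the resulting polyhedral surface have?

An octagonal antiprism: V=16, E=32, F=18.
Attach a hexagonal antiprism (V=12, E=24, F=14) along a 3-gon: merge 3 vertices and 3 edges, delete both glued faces → V=25, E=53, F=30.
Attach a pentagonal bipyramid (V=7, E=15, F=10) along a 3-gon: merge 3 vertices and 3 edges, delete both glued faces → V=29, E=65, F=38.
Check: V − E + F = 29 − 65 + 38 = 2.

38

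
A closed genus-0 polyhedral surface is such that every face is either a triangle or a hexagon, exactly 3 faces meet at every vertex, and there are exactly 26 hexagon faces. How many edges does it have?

84

Let x be the number of triangles; then F = 26 + x.
Edge–face incidences: 2E = 6·26 + 3·x = 156 + 3x.
Every vertex has degree 3, so 3V = 2E.
Euler: V − E + F = 2 ⇒ (2E)/3 − E + (26 + x) = 2.
Multiply by 6: 2·(2E) − 3·(2E) + 6·(26 + x) = 12, i.e. 156 + 6x − (156 + 3x) = 12.
Collecting terms: 3x = 12, so x = 4.
Then 2E = 156 + 3·4 = 168, so E = 84, V = 2E/3 = 56, F = 26 + 4 = 30.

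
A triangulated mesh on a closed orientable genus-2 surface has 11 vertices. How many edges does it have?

39

χ = 2 − 2·2 = -2, and every face is a triangle so 3F = 2E.
V − E + F = -2 with E = 3F/2 gives 11 − (3/2 − 1)·F = -2, so F = 26 and E = 39.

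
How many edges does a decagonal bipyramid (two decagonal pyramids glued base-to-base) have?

30

A bipyramid over an n-gon has 2n triangular faces and n + 2 vertices: V = 10 + 2 = 12, E = 3·10 = 30, F = 2·10 = 20.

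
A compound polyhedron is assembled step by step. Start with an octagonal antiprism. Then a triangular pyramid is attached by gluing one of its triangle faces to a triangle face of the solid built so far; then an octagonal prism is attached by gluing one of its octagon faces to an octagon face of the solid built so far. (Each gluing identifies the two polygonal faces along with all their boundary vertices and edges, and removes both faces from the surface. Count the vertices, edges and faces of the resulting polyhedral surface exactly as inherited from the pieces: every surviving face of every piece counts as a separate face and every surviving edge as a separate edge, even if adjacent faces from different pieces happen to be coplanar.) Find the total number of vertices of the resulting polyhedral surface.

An octagonal antiprism: V=16, E=32, F=18.
Attach a triangular pyramid (V=4, E=6, F=4) along a 3-gon: merge 3 vertices and 3 edges, delete both glued faces → V=17, E=35, F=20.
Attach an octagonal prism (V=16, E=24, F=10) along an 8-gon: merge 8 vertices and 8 edges, delete both glued faces → V=25, E=51, F=28.
Check: V − E + F = 25 − 51 + 28 = 2.

25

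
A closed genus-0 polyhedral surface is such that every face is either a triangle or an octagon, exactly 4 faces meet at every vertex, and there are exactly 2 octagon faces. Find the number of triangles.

Let x be the number of triangles; then F = 2 + x.
Edge–face incidences: 2E = 8·2 + 3·x = 16 + 3x.
Every vertex has degree 4, so 4V = 2E.
Euler: V − E + F = 2 ⇒ (2E)/4 − E + (2 + x) = 2.
Multiply by 8: 2·(2E) − 4·(2E) + 8·(2 + x) = 16, i.e. 16 + 8x − 2·(16 + 3x) = 16.
Collecting terms: 2x − 16 = 16, so 2x = 32, so x = 16.
Then 2E = 16 + 3·16 = 64, so E = 32, V = 2E/4 = 16, F = 2 + 16 = 18.

16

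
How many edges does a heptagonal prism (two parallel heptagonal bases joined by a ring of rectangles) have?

A prism on an n-gon has two n-gon bases and n rectangular sides: V = 2·7 = 14, E = 3·7 = 21, F = 7 + 2 = 9.

21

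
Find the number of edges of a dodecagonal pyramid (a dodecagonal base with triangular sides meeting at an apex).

A pyramid on an n-gon base has one n-gon and n triangles: V = 12 + 1 = 13, E = 2·12 = 24, F = 12 + 1 = 13.

24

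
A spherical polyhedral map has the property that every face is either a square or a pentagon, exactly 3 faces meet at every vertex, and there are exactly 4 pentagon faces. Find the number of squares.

4

Let x be the number of squares; then F = 4 + x.
Edge–face incidences: 2E = 5·4 + 4·x = 20 + 4x.
Every vertex has degree 3, so 3V = 2E.
Euler: V − E + F = 2 ⇒ (2E)/3 − E + (4 + x) = 2.
Multiply by 6: 2·(2E) − 3·(2E) + 6·(4 + x) = 12, i.e. 24 + 6x − (20 + 4x) = 12.
Collecting terms: 2x + 4 = 12, so 2x = 8, so x = 4.
Then 2E = 20 + 4·4 = 36, so E = 18, V = 2E/3 = 12, F = 4 + 4 = 8.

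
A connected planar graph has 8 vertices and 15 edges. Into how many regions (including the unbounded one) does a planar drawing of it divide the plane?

9

Euler's formula for a connected plane graph: V − E + F = 2, so F = 2 − 8 + 15 = 9.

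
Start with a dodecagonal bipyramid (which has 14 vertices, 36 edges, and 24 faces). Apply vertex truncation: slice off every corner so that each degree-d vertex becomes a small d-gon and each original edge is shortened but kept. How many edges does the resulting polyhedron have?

Truncation replaces each original edge-end by a new vertex, so V′ = 2E = 72.
Each original edge survives, and each old vertex of degree d contributes d new edges; summing degrees gives Σd = 2E, so E′ = E + 2E = 3E = 108.
Each original face survives and each original vertex becomes one new face: F′ = F + V = 38.

108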